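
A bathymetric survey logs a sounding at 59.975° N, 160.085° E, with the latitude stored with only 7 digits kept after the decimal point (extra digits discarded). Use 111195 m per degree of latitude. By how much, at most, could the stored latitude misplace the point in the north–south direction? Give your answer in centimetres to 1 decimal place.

Truncating at 7 decimal places can drop up to a full unit in the last place, so the latitude may be off by as much as 1e-07°.
So the N–S error is at most 1e-07 × 111195 = 0.0111195 m.
That is 0.0111195 m = 1.1119 cm.

1.1 centimetres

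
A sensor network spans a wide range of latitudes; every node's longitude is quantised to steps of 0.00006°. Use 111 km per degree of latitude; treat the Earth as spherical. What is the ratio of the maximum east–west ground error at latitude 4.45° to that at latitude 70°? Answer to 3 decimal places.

2.915

With a 0.00006° grid the true value lies within half a step, ±0.00006°/2 = ±3e-05°, of the stored one.
At 4.45°: 3e-05° × 111000 × cos 4.45° = 3e-05 × 111000 × 0.9970 ≈ 3.32 m.
Error at 70° = 3e-05° × 111000 × cos 70° ≈ 3.33 × 0.3420 = 1.1389 m.
Ratio: 3.32 / 1.1389 = cos 4.45° / cos 70° ≈ 2.9150.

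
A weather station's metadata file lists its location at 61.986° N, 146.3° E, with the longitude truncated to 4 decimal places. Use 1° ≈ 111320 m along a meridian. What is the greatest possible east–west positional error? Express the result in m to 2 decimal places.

Truncating at 4 decimal places can drop up to a full unit in the last place, so the longitude may be off by as much as 0.0001°.
At latitude 61.986° a degree of longitude spans 111320 m × cos 61.986° = 111320 × 0.4697 ≈ 52285.6 m.
So at most 0.0001° × 52285.6 ≈ 5.22856 m east–west.

5.23 m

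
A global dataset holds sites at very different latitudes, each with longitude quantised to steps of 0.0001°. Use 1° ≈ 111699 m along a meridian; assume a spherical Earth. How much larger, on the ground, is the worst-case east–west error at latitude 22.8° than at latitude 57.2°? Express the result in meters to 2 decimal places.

2.12 meters

With a 0.0001° grid the true value lies within half a step, ±0.0001°/2 = ±5e-05°, of the stored one.
At 22.8°: 5e-05° × 111699 × cos 22.8° = 5e-05 × 111699 × 0.9219 ≈ 5.1486 m.
Error at 57.2° = 5e-05° × 111699 × cos 57.2° ≈ 5.585 × 0.5417 = 3.0254 m.
Difference: 5.1486 − 3.0254 = 2.1231 m.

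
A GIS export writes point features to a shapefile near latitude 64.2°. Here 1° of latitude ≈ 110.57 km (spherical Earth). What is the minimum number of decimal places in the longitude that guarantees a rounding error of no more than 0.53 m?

At 64.2° one degree of longitude covers 110570 × cos 64.2° ≈ 110570 × 0.4352 ≈ 48123.5 m.
N decimal places → at most half a unit in the last place, 0.5 × 10⁻ᴺ° = 48123.5/2 × 10⁻ᴺ m.
Setting 24061.8 × 10⁻ᴺ ≤ 0.53 gives 10ᴺ ≥ 4.54e+04, i.e. N ≥ 4.66.
At 4 places the error can reach 2.41 m, but 5 places keeps it to 0.241 m.

5 decimal places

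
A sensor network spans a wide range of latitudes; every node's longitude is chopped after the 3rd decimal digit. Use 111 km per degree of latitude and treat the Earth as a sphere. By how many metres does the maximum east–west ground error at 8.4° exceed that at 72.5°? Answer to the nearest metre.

76 metres

Truncating at 3 decimal places can drop up to a full unit in the last place, so the longitude may be off by as much as 0.001°.
At 8.4°: 0.001° × 111000 × cos 8.4° = 0.001 × 111000 × 0.9893 ≈ 109.81 m.
At 72.5°: 0.001° × 111000 × cos 72.5° = 0.001 × 111000 × 0.3007 ≈ 33.378 m.
Difference: 109.81 − 33.378 = 76.431 m.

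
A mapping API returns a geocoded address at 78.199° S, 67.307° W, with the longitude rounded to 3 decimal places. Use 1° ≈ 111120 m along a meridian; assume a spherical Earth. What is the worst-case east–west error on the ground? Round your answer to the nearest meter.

Rounding to 3 decimal places leaves the longitude within ±0.0005° of the true value.
One degree of longitude at 78.199° is 111120 × cos 78.199° ≈ 111120 × 0.2045 = 22725.5 m.
So at most 0.0005° × 22725.5 ≈ 11.3627 m east–west.

11 meters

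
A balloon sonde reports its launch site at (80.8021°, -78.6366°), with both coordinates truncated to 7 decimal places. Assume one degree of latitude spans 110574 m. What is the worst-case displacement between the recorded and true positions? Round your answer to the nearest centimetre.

Truncating at 7 decimal places can drop up to a full unit in the last place, so each coordinate may be off by as much as 1e-07°.
Latitude error → 1e-07 × 110574 = 0.0110574 m along the meridian.
Longitude error → 1e-07 × 110574 × cos 80.8021° = 1e-07 × 110574 × 0.1598 ≈ 0.00176747 m.
Combining orthogonally: (0.0110574² + 0.00176747²)^½ ≈ 0.0111978 m.
That is 0.0111978 m = 1.1198 cm.

1 centimetres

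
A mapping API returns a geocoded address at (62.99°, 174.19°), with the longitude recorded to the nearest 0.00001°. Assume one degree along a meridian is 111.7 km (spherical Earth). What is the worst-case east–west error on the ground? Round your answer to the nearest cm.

Rounding to 5 decimal places leaves the longitude within ±5e-06° of the true value.
Parallels shrink by cos φ, so at 62.99° a degree of longitude is 111700 × 0.4541 ≈ 50728.1 m.
So at most 5e-06° × 50728.1 ≈ 0.253641 m east–west.
That is 0.253641 m = 25.364 cm.

25 cm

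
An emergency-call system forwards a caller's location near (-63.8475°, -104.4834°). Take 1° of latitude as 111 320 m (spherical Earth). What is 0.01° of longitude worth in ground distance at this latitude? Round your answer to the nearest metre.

0.01° of longitude at 63.8475° is 0.01 × 111320 × cos 63.8475° ≈ 0.01 × 49065.6 = 490.656 m.

491 metres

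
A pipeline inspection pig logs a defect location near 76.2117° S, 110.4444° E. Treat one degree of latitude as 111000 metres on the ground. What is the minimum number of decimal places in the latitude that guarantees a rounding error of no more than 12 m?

One degree of latitude covers 111000 m.
Rounding to N decimal places gives at most 0.5 × 10⁻ᴺ degrees of error, i.e. 0.5 × 10⁻ᴺ × 111000 m.
Need 0.5 × 111000 × 10⁻ᴺ ≤ 12 → 10⁻ᴺ ≤ 2.162e-04, so N ≥ 3.67.
At 3 places the error can reach 55.5 m, but 4 places keeps it to 5.55 m.

4 decimal places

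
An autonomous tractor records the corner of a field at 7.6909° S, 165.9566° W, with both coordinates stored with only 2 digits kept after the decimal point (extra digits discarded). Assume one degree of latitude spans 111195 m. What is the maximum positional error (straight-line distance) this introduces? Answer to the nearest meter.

1565 meters

Truncating at 2 decimal places can drop up to a full unit in the last place, so each coordinate may be off by as much as 0.01°.
North–south component: 0.01° × 111195 = 1111.95 m.
East–west component at 7.6909°: 0.01° × 111195 × cos 7.6909° ≈ 0.01 × 110195 ≈ 1101.95 m.
Worst case both components are at the extreme and orthogonal: √(1111.95² + 1101.95²) ≈ 1565.48 m.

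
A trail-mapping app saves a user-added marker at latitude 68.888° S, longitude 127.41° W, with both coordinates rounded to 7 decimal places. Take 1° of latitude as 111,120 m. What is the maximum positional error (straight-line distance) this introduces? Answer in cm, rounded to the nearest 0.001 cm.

0.591 cm

Rounding to 7 decimal places leaves each coordinate within ±5e-08° of the true value.
North–south component: 5e-08° × 111120 = 0.005556 m.
Longitude error → 5e-08 × 111120 × cos 68.888° = 5e-08 × 111120 × 0.3602 ≈ 0.00200123 m.
The two errors are perpendicular, so the maximum displacement is √(0.005556² + 0.00200123²) ≈ 0.00590543 m.
That is 0.00590543 m = 0.59054 cm.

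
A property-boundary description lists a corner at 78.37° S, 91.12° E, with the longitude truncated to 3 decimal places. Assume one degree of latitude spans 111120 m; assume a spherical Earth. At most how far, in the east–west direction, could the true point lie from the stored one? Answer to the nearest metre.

Truncating at 3 decimal places can drop up to a full unit in the last place, so the longitude may be off by as much as 0.001°.
One degree of longitude at 78.37° is 111120 × cos 78.37° ≈ 111120 × 0.2016 = 22400.8 m.
Maximum E–W displacement: 0.001 × 22400.8 = 22.4008 m.

22 metres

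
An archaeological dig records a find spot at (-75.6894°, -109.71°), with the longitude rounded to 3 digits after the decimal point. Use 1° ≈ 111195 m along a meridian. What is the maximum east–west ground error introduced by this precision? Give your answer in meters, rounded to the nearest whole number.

14 meters

Rounding to 3 decimal places leaves the longitude within ±0.0005° of the true value.
One degree of longitude at 75.6894° is 111195 × cos 75.6894° ≈ 111195 × 0.2472 = 27485 m.
East–west error: 0.0005° × 27485 m/° ≈ 13.7425 m.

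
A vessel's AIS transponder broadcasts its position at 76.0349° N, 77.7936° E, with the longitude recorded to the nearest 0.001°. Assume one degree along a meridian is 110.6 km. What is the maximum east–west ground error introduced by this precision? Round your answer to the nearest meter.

Rounding to 3 decimal places leaves the longitude within ±0.0005° of the true value.
Parallels shrink by cos φ, so at 76.0349° a degree of longitude is 110600 × 0.2413 ≈ 26691.2 m.
East–west error: 0.0005° × 26691.2 m/° ≈ 13.3456 m.

13 meters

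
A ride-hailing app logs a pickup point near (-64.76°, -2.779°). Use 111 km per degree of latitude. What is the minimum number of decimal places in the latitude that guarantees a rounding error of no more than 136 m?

3

One degree of latitude covers 111000 m.
Rounding to N decimal places gives at most 0.5 × 10⁻ᴺ degrees of error, i.e. 0.5 × 10⁻ᴺ × 111000 m.
Setting 55500 × 10⁻ᴺ ≤ 136 gives 10ᴺ ≥ 408.1, i.e. N ≥ 2.61.
So 3 decimal places suffice (55.5 m); 2 would allow up to 555 m.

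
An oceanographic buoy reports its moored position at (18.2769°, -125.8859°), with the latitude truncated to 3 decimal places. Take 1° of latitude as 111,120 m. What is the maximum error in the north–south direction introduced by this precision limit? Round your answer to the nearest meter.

111 meters

Truncating at 3 decimal places can drop up to a full unit in the last place, so the latitude may be off by as much as 0.001°.
Along the meridian that is 0.001° × 111120 m/° = 111.12 m.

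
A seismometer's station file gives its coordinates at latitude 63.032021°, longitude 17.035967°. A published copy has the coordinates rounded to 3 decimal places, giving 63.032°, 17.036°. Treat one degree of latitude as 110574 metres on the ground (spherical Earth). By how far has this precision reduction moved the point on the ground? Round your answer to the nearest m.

The latitude changed by +0.000021° and the longitude by -0.000033°.
North–south shift: 0.000021 × 110574 = 2.32205 m.
East–west at this latitude: -0.000033° × 110574 × cos 63.032° ≈ -0.000033 × 50144.5 = -1.65477 m.
Distance: √(2.32205² + 1.65477²) ≈ 2.85135 m.

3 m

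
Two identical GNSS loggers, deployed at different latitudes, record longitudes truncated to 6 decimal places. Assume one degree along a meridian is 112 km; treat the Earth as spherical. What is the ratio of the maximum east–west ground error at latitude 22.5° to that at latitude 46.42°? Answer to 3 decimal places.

1.340

Truncating at 6 decimal places can drop up to a full unit in the last place, so the longitude may be off by as much as 1e-06°.
Error at 22.5° = 1e-06° × 112000 × cos 22.5° ≈ 0.112 × 0.9239 = 0.10347 m.
At 46.42°: 1e-06° × 112000 × cos 46.42° = 1e-06 × 112000 × 0.6894 ≈ 0.077209 m.
Ratio: 0.10347 / 0.077209 = cos 22.5° / cos 46.42° ≈ 1.3402.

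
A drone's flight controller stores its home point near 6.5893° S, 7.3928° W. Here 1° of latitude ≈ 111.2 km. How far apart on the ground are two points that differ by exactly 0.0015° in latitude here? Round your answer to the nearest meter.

Along a meridian 0.0015° is 0.0015 × 111200 = 166.8 m.

167 meters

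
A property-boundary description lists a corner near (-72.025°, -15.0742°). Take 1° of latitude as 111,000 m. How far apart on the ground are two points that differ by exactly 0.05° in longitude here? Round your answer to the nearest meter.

At 72.025° a degree of longitude is 111000 × cos 72.025° ≈ 34254.8 m, so 0.05° corresponds to 1712.74 m.

1713 meters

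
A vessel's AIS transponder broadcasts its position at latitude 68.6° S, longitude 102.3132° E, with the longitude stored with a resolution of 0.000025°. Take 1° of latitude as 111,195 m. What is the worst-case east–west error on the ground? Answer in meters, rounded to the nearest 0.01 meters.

With a 0.000025° grid the true value lies within half a step, ±0.000025°/2 = ±1.25e-05°, of the stored one.
At latitude 68.6° a degree of longitude spans 111195 m × cos 68.6° = 111195 × 0.3649 ≈ 40572.5 m.
East–west error: 1.25e-05° × 40572.5 m/° ≈ 0.507156 m.

0.51 meters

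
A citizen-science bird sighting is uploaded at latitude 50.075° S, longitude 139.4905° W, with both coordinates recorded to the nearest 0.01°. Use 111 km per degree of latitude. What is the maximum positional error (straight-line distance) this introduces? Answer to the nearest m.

Rounding to 2 decimal places leaves each coordinate within ±0.005° of the true value.
N–S: 0.005° × 111000 m/° = 555 m.
East–west component at 50.075°: 0.005° × 111000 × cos 50.075° ≈ 0.005 × 71238.1 ≈ 356.19 m.
Worst case both components are at the extreme and orthogonal: √(555² + 356.19²) ≈ 659.467 m.

659 m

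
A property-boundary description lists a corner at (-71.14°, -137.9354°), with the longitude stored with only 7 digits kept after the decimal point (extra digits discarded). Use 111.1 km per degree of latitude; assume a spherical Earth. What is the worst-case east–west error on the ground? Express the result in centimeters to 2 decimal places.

0.36 centimeters

Truncating at 7 decimal places can drop up to a full unit in the last place, so the longitude may be off by as much as 1e-07°.
At latitude 71.14° a degree of longitude spans 111100 m × cos 71.14° = 111100 × 0.3233 ≈ 35913.8 m.
East–west error: 1e-07° × 35913.8 m/° ≈ 0.00359138 m.
That is 0.00359138 m = 0.35914 cm.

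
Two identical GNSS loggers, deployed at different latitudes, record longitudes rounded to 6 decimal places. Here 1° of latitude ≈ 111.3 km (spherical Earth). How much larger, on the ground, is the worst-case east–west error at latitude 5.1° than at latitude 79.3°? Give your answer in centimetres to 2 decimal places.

4.51 centimetres

Rounding to 6 decimal places leaves the longitude within ±5e-07° of the true value.
At 5.1°: 5e-07° × 111300 × cos 5.1° = 5e-07 × 111300 × 0.9960 ≈ 0.05543 m.
Error at 79.3° = 5e-07° × 111300 × cos 79.3° ≈ 0.05565 × 0.1857 = 0.010332 m.
Difference: 0.05543 − 0.010332 = 0.045097 m.
That is 0.0450973 m = 4.5097 cm.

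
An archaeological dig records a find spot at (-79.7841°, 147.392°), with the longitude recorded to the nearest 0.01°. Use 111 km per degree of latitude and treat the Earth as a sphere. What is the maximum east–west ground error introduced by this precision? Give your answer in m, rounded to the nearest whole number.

Rounding to 2 decimal places leaves the longitude within ±0.005° of the true value.
One degree of longitude at 79.7841° is 111000 × cos 79.7841° ≈ 111000 × 0.1774 = 19686.7 m.
Maximum E–W displacement: 0.005 × 19686.7 = 98.4336 m.

98 m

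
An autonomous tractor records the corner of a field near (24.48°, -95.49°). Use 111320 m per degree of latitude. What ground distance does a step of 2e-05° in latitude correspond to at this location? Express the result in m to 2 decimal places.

2e-05° × 111320 m/° = 2.2264 m.

2.23 m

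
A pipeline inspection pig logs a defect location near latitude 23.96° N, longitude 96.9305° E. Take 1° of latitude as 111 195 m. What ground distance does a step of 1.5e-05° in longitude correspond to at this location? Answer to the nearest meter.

At 23.96° a degree of longitude is 111195 × cos 23.96° ≈ 101613 m, so 1.5e-05° corresponds to 1.5242 m.

2 meters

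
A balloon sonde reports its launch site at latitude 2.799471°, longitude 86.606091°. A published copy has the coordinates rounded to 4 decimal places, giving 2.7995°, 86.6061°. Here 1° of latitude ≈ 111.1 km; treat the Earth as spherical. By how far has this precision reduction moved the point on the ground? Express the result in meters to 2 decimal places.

The latitude changed by -0.000029° and the longitude by -0.000009°.
North–south shift: -0.000029 × 111100 = -3.2219 m.
E–W at 2.7995°: -0.000009° × 111100 × cos 2.7995° = -0.000009 × 111100 × 0.9988 ≈ -0.998707 m.
Combined displacement = (3.2219² + 0.998707²)^½ ≈ 3.37314 m.

3.37 meters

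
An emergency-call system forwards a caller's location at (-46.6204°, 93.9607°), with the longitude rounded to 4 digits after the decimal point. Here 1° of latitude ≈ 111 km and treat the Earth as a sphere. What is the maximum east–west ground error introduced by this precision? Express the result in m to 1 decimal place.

3.8 m

Rounding to 4 decimal places leaves the longitude within ±5e-05° of the true value.
At latitude 46.6204° a degree of longitude spans 111000 m × cos 46.6204° = 111000 × 0.6868 ≈ 76238 m.
So at most 5e-05° × 76238 ≈ 3.8119 m east–west.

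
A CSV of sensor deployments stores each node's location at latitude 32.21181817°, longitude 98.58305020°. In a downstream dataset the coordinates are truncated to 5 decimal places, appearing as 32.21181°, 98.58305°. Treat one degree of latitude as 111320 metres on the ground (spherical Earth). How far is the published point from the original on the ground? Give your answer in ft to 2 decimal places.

2.98 ft

The latitude changed by +0.00000817° and the longitude by +0.00000020°.
N–S: 0.00000817° × 111320 m/° = 0.909484 m.
East–west at this latitude: 0.00000020° × 111320 × cos 32.2118° ≈ 0.00000020 × 94186 = 0.0188372 m.
Distance: √(0.909484² + 0.0188372²) ≈ 0.909679 m.
Converting: 0.909679 m × 3.2808 ft/m ≈ 2.9845 ft.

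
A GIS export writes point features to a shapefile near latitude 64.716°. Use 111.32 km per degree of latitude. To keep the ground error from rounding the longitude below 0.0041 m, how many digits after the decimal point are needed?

At 64.716° one degree of longitude covers 111320 × cos 64.716° ≈ 111320 × 0.4271 ≈ 47545.4 m.
N decimal places → at most half a unit in the last place, 0.5 × 10⁻ᴺ° = 47545.4/2 × 10⁻ᴺ m.
Setting 23772.7 × 10⁻ᴺ ≤ 0.0041 gives 10ᴺ ≥ 5.798e+06, i.e. N ≥ 6.76.
So 7 decimal places suffice (0.00238 m); 6 would allow up to 0.0238 m.

7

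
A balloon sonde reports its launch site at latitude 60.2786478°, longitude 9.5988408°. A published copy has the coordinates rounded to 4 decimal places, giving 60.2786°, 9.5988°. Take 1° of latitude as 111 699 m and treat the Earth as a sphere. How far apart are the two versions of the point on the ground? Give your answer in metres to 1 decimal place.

The latitude changed by +0.0000478° and the longitude by +0.0000408°.
N–S: 0.0000478° × 111699 m/° = 5.33921 m.
E–W at 60.2786°: 0.0000408° × 111699 × cos 60.2786° = 0.0000408 × 111699 × 0.4958 ≈ 2.25944 m.
Distance: √(5.33921² + 2.25944²) ≈ 5.79761 m.

5.8 metres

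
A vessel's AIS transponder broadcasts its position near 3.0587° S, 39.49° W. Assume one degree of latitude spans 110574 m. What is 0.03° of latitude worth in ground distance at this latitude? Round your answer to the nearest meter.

Along a meridian 0.03° is 0.03 × 110574 = 3317.22 m.

3317 meters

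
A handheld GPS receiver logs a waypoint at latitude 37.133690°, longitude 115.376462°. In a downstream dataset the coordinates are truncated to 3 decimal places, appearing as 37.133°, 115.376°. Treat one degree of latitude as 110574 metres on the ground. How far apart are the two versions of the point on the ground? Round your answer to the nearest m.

86 m

The latitude changed by +0.000690° and the longitude by +0.000462°.
N–S: 0.000690° × 110574 m/° = 76.2961 m.
E–W at 37.133°: 0.000462° × 110574 × cos 37.133° = 0.000462 × 110574 × 0.7972 ≈ 40.727 m.
Combined displacement = (76.2961² + 40.727²)^½ ≈ 86.4857 m.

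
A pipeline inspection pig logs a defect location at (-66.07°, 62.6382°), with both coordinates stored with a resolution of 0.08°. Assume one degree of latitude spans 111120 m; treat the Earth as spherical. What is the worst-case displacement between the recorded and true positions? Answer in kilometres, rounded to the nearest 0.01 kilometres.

With a 0.08° grid the true value lies within half a step, ±0.08°/2 = ±0.04°, of the stored one.
N–S: 0.04° × 111120 m/° = 4444.8 m.
E–W at 66.07°: 0.04° × 111120 × cos 66.07° = 0.04 × 111120 × 0.4056 ≈ 1802.9 m.
Combining orthogonally: (4444.8² + 1802.9²)^½ ≈ 4796.53 m.
That is 4796.53 m = 4.7965 km.

4.80 kilometres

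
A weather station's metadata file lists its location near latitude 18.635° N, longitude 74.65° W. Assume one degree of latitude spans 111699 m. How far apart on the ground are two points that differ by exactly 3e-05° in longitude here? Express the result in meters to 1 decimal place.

3e-05° of longitude at 18.635° is 3e-05 × 111699 × cos 18.635° ≈ 3e-05 × 105843 = 3.17529 m.

3.2 meters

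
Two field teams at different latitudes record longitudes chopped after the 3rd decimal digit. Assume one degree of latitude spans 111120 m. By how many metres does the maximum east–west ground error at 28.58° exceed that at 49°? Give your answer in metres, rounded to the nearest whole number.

25 metres

Truncating at 3 decimal places can drop up to a full unit in the last place, so the longitude may be off by as much as 0.001°.
At 28.58°: 0.001° × 111120 × cos 28.58° = 0.001 × 111120 × 0.8782 ≈ 97.58 m.
At 49°: 0.001° × 111120 × cos 49° = 0.001 × 111120 × 0.6561 ≈ 72.901 m.
So the lower-latitude error exceeds the higher by 97.58 − 72.901 = 24.679 m.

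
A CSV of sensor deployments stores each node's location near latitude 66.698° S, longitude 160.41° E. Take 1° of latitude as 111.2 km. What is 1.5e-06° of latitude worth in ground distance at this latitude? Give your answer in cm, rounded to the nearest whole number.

17 cm

1.5e-06° × 111200 m/° = 0.1668 m.
That is 0.1668 m = 16.68 cm.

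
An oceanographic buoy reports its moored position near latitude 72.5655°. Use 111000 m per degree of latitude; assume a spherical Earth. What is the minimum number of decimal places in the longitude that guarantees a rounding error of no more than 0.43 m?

At 72.5655° one degree of longitude covers 111000 × cos 72.5655° ≈ 111000 × 0.2996 ≈ 33257.3 m.
Rounding to N decimal places gives at most 0.5 × 10⁻ᴺ degrees of error, i.e. 0.5 × 10⁻ᴺ × 33257.3 m.
Setting 16628.7 × 10⁻ᴺ ≤ 0.43 gives 10ᴺ ≥ 3.867e+04, i.e. N ≥ 4.59.
N = 4 would give 1.66 m (too coarse); N = 5 gives 0.166 m ≤ 0.43 m.

5 decimal places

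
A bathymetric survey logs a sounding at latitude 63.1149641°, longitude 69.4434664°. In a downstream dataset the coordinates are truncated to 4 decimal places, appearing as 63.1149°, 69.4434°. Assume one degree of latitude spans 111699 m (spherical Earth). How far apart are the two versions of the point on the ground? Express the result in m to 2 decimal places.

7.91 m

Δlat = 63.1149641 − 63.1149 = +0.0000641°; Δlon = 69.4434664 − 69.4434 = +0.0000664°.
North–south shift: 0.0000641 × 111699 = 7.15991 m.
E–W at 63.1149°: 0.0000664° × 111699 × cos 63.1149° = 0.0000664 × 111699 × 0.4522 ≈ 3.3539 m.
Hypotenuse of the two orthogonal shifts: √(7.15991² + 3.3539²) = 7.90651 m.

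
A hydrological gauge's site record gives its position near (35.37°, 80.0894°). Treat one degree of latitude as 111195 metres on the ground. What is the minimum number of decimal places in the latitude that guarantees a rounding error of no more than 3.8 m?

One degree of latitude covers 111195 m.
N decimal places → at most half a unit in the last place, 0.5 × 10⁻ᴺ° = 111195/2 × 10⁻ᴺ m.
Need 0.5 × 111195 × 10⁻ᴺ ≤ 3.8 → 10⁻ᴺ ≤ 6.835e-05, so N ≥ 4.17.
N = 4 would give 5.56 m (too coarse); N = 5 gives 0.556 m ≤ 3.8 m.

5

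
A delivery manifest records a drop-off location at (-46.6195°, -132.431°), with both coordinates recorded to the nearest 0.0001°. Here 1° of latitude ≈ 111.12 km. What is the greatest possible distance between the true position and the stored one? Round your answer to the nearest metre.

Rounding to 4 decimal places leaves each coordinate within ±5e-05° of the true value.
North–south component: 5e-05° × 111120 = 5.556 m.
E–W at 46.6195°: 5e-05° × 111120 × cos 46.6195° = 5e-05 × 111120 × 0.6868 ≈ 3.81608 m.
The two errors are perpendicular, so the maximum displacement is √(5.556² + 3.81608²) ≈ 6.7403 m.

7 metres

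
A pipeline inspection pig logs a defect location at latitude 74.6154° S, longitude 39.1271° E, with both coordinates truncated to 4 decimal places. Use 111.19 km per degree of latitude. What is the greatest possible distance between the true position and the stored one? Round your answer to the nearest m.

12 m

Truncating at 4 decimal places can drop up to a full unit in the last place, so each coordinate may be off by as much as 0.0001°.
North–south component: 0.0001° × 111190 = 11.119 m.
E–W at 74.6154°: 0.0001° × 111190 × cos 74.6154° = 0.0001 × 111190 × 0.2653 ≈ 2.94984 m.
Combining orthogonally: (11.119² + 2.94984²)^½ ≈ 11.5036 m.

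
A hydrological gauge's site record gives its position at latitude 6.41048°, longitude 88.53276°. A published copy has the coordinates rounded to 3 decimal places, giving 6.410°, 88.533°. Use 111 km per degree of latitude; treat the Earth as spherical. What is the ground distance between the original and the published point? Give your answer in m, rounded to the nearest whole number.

59 m

The latitude changed by +0.00048° and the longitude by -0.00024°.
North–south shift: 0.00048 × 111000 = 53.28 m.
East–west at this latitude: -0.00024° × 111000 × cos 6.41° ≈ -0.00024 × 110306 = -26.4735 m.
Combined displacement = (53.28² + 26.4735²)^½ ≈ 59.4946 m.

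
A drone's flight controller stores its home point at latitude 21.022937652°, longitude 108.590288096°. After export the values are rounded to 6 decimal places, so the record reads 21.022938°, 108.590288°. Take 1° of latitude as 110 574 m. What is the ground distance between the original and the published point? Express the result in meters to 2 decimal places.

Δlat = 21.022937652 − 21.022938 = -0.000000348°; Δlon = 108.590288096 − 108.590288 = +0.000000096°.
N–S: -0.000000348° × 110574 m/° = -0.0384798 m.
East–west at this latitude: 0.000000096° × 110574 × cos 21.0229° ≈ 0.000000096 × 103214 = 0.00990853 m.
Hypotenuse of the two orthogonal shifts: √(0.0384798² + 0.00990853²) = 0.039735 m.

0.04 meters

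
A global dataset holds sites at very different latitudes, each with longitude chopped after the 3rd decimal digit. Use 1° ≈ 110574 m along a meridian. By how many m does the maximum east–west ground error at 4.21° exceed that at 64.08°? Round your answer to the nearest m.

62 m

Truncating at 3 decimal places can drop up to a full unit in the last place, so the longitude may be off by as much as 0.001°.
At 4.21°: 0.001° × 110574 × cos 4.21° = 0.001 × 110574 × 0.9973 ≈ 110.28 m.
At 64.08°: 0.001° × 110574 × cos 64.08° = 0.001 × 110574 × 0.4371 ≈ 48.334 m.
So the lower-latitude error exceeds the higher by 110.28 − 48.334 = 61.942 m.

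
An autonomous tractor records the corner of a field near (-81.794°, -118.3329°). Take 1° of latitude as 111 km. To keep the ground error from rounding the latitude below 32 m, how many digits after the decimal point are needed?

One degree of latitude covers 111000 m.
N decimal places → at most half a unit in the last place, 0.5 × 10⁻ᴺ° = 111000/2 × 10⁻ᴺ m.
Setting 55500 × 10⁻ᴺ ≤ 32 gives 10ᴺ ≥ 1734, i.e. N ≥ 3.24.
So 4 decimal places suffice (5.55 m); 3 would allow up to 55.5 m.

4 decimal places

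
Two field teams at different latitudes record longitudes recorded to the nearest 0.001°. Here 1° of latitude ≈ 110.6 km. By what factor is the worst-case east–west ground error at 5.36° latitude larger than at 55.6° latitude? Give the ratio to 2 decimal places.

1.76

Rounding to 3 decimal places leaves the longitude within ±0.0005° of the true value.
At 5.36°: 0.0005° × 110600 × cos 5.36° = 0.0005 × 110600 × 0.9956 ≈ 55.058 m.
Error at 55.6° = 0.0005° × 110600 × cos 55.6° ≈ 55.3 × 0.5650 = 31.243 m.
Ratio: 55.058 / 31.243 = cos 5.36° / cos 55.6° ≈ 1.7623.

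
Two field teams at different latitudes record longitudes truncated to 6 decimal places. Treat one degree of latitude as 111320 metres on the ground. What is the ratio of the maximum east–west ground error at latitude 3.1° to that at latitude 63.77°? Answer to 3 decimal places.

2.259

Truncating at 6 decimal places can drop up to a full unit in the last place, so the longitude may be off by as much as 1e-06°.
Error at 3.1° = 1e-06° × 111320 × cos 3.1° ≈ 0.11132 × 0.9985 = 0.11116 m.
Error at 63.77° = 1e-06° × 111320 × cos 63.77° ≈ 0.11132 × 0.4420 = 0.049201 m.
Ratio: 0.11116 / 0.049201 = cos 3.1° / cos 63.77° ≈ 2.2593.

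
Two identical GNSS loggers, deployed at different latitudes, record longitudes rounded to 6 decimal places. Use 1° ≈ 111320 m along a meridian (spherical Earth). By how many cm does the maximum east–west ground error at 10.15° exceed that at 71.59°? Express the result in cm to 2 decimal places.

3.72 cm

Rounding to 6 decimal places leaves the longitude within ±5e-07° of the true value.
Error at 10.15° = 5e-07° × 111320 × cos 10.15° ≈ 0.05566 × 0.9843 = 0.054789 m.
Error at 71.59° = 5e-07° × 111320 × cos 71.59° ≈ 0.05566 × 0.3158 = 0.017578 m.
So the lower-latitude error exceeds the higher by 0.054789 − 0.017578 = 0.037211 m.
That is 0.0372107 m = 3.7211 cm.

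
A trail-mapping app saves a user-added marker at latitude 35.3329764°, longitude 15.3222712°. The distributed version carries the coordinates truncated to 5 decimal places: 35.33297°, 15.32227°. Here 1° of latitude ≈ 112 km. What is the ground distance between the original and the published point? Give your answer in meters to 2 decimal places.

0.73 meters

The latitude changed by +0.0000064° and the longitude by +0.0000012°.
N–S: 0.0000064° × 112000 m/° = 0.7168 m.
E–W at 35.333°: 0.0000012° × 112000 × cos 35.333° = 0.0000012 × 112000 × 0.8158 ≈ 0.109644 m.
Distance: √(0.7168² + 0.109644²) ≈ 0.725137 m.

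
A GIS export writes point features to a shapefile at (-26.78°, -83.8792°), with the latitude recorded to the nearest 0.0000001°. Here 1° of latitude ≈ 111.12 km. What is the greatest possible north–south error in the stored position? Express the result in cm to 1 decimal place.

Rounding to 7 decimal places leaves the latitude within ±5e-08° of the true value.
Along the meridian that is 5e-08° × 111120 m/° = 0.005556 m.
That is 0.005556 m = 0.5556 cm.

0.6 cm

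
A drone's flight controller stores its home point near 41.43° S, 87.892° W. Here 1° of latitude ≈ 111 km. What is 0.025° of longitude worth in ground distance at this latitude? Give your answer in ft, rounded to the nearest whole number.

6826 ft

0.025° of longitude at 41.43° is 0.025 × 111000 × cos 41.43° ≈ 0.025 × 83223.9 = 2080.6 m.
Converting: 2080.6 m × 3.2808 ft/m ≈ 6826.1 ft.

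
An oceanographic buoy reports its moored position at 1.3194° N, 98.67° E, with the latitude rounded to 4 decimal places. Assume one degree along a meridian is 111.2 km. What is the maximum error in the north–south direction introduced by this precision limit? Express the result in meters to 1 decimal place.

5.6 meters

Rounding to 4 decimal places leaves the latitude within ±5e-05° of the true value.
Along the meridian that is 5e-05° × 111200 m/° = 5.56 m.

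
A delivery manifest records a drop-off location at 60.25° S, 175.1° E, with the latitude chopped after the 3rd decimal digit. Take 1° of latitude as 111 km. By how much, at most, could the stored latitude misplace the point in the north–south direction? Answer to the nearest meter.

111 meters

Truncating at 3 decimal places can drop up to a full unit in the last place, so the latitude may be off by as much as 0.001°.
Along the meridian that is 0.001° × 111000 m/° = 111 m.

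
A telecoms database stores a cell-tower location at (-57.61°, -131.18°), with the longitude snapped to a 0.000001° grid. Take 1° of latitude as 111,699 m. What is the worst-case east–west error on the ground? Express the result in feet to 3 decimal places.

With a 0.000001° grid the true value lies within half a step, ±0.000001°/2 = ±5e-07°, of the stored one.
One degree of longitude at 57.61° is 111699 × cos 57.61° ≈ 111699 × 0.5357 = 59834.9 m.
Maximum E–W displacement: 5e-07 × 59834.9 = 0.0299174 m.
In feet: 0.0299174 m ÷ 0.3048 ≈ 0.098154 ft.

0.098 feet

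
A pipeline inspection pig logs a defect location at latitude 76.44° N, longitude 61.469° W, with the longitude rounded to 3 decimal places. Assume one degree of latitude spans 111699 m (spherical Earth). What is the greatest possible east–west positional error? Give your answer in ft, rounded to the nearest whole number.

43 ft

Rounding to 3 decimal places leaves the longitude within ±0.0005° of the true value.
At latitude 76.44° a degree of longitude spans 111699 m × cos 76.44° = 111699 × 0.2345 ≈ 26189.3 m.
So at most 0.0005° × 26189.3 ≈ 13.0947 m east–west.
Converting: 13.0947 m × 3.2808 ft/m ≈ 42.962 ft.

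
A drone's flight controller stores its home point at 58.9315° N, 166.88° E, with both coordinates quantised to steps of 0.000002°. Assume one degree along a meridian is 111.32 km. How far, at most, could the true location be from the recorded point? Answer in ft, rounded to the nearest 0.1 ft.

With a 0.000002° grid the true value lies within half a step, ±0.000002°/2 = ±1e-06°, of the stored one.
N–S: 1e-06° × 111320 m/° = 0.11132 m.
East–west component at 58.9315°: 1e-06° × 111320 × cos 58.9315° ≈ 1e-06 × 57448.1 ≈ 0.0574481 m.
Combining orthogonally: (0.11132² + 0.0574481²)^½ ≈ 0.125269 m.
Converting: 0.125269 m × 3.2808 ft/m ≈ 0.41099 ft.

0.4 ft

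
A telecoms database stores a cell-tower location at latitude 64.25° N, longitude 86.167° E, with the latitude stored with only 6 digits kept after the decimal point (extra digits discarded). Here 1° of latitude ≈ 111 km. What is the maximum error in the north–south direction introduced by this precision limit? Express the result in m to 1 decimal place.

0.1 m

Truncating at 6 decimal places can drop up to a full unit in the last place, so the latitude may be off by as much as 1e-06°.
So the N–S error is at most 1e-06 × 111000 = 0.111 m.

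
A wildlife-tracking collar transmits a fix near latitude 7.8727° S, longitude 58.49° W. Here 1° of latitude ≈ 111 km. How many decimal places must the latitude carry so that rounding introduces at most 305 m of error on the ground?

3 decimal places

One degree of latitude covers 111000 m.
With N decimal places the half-ulp bound is 0.5·10⁻ᴺ°, or 0.5·10⁻ᴺ × 111000 m on the ground.
Need 0.5 × 111000 × 10⁻ᴺ ≤ 305 → 10⁻ᴺ ≤ 5.495e-03, so N ≥ 2.26.
So 3 decimal places suffice (55.5 m); 2 would allow up to 555 m.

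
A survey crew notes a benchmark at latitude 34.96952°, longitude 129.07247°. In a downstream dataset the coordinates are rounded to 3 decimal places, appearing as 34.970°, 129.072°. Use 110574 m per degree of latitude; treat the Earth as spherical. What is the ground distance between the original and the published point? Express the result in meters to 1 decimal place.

Δlat = 34.96952 − 34.970 = -0.00048°; Δlon = 129.07247 − 129.072 = +0.00047°.
N–S: -0.00048° × 110574 m/° = -53.0755 m.
East–west at this latitude: 0.00047° × 110574 × cos 34.97° ≈ 0.00047 × 90610.1 = 42.5868 m.
Distance: √(53.0755² + 42.5868²) ≈ 68.0488 m.

68.0 meters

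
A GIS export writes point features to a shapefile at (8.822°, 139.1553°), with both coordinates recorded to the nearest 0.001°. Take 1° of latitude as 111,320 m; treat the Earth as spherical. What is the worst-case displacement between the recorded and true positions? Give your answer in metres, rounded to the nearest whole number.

78 metres

Rounding to 3 decimal places leaves each coordinate within ±0.0005° of the true value.
North–south component: 0.0005° × 111320 = 55.66 m.
E–W at 8.822°: 0.0005° × 111320 × cos 8.822° = 0.0005 × 111320 × 0.9882 ≈ 55.0015 m.
Worst case both components are at the extreme and orthogonal: √(55.66² + 55.0015²) ≈ 78.2509 m.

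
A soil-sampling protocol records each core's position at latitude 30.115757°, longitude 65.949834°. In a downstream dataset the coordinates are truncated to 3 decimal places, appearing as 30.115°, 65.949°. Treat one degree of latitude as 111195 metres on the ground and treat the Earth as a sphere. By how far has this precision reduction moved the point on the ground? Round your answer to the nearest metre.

The latitude changed by +0.000757° and the longitude by +0.000834°.
N–S: 0.000757° × 111195 m/° = 84.1746 m.
East–west at this latitude: 0.000834° × 111195 × cos 30.115° ≈ 0.000834 × 96185.9 = 80.219 m.
Distance: √(84.1746² + 80.219²) ≈ 116.278 m.

116 metres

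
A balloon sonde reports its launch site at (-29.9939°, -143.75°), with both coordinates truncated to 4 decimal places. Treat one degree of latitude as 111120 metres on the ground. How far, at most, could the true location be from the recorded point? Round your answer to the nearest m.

15 m

Truncating at 4 decimal places can drop up to a full unit in the last place, so each coordinate may be off by as much as 0.0001°.
North–south component: 0.0001° × 111120 = 11.112 m.
E–W at 29.9939°: 0.0001° × 111120 × cos 29.9939° = 0.0001 × 111120 × 0.8661 ≈ 9.62387 m.
Worst case both components are at the extreme and orthogonal: √(11.112² + 9.62387²) ≈ 14.7002 m.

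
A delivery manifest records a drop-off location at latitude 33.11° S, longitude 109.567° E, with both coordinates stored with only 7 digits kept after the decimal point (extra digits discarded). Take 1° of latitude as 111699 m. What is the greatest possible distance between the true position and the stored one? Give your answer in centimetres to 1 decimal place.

Truncating at 7 decimal places can drop up to a full unit in the last place, so each coordinate may be off by as much as 1e-07°.
North–south component: 1e-07° × 111699 = 0.0111699 m.
East–west component at 33.11°: 1e-07° × 111699 × cos 33.11° ≈ 1e-07 × 93561.7 ≈ 0.00935617 m.
Worst case both components are at the extreme and orthogonal: √(0.0111699² + 0.00935617²) ≈ 0.0145707 m.
That is 0.0145707 m = 1.4571 cm.

1.5 centimetres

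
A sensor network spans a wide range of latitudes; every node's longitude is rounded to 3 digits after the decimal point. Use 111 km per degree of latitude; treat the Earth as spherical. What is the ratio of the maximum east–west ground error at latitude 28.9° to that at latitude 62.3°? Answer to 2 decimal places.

1.88

Rounding to 3 decimal places leaves the longitude within ±0.0005° of the true value.
At 28.9°: 0.0005° × 111000 × cos 28.9° = 0.0005 × 111000 × 0.8755 ≈ 48.588 m.
Error at 62.3° = 0.0005° × 111000 × cos 62.3° ≈ 55.5 × 0.4648 = 25.799 m.
The ratio reduces to cos 28.9° / cos 62.3° = 0.8755/0.4648 ≈ 1.8834.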